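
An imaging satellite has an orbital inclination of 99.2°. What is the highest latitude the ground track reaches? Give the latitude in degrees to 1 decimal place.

80.8°

Retrograde orbit: the ground track reaches ±(180° − i) = ±(180 − 99.2) = ±80.8°.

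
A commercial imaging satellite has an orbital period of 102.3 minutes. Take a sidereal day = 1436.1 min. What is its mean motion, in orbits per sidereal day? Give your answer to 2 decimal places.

T = 102.3 min = 6138.0 s.
Orbits per sidereal day = 86166 / 6138.0 = 14.038.

14.04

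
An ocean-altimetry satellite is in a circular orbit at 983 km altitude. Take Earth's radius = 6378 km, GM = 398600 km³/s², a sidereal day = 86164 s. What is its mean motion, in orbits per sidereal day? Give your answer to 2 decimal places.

13.71

Semi-major axis a = 6378 + 983 = 7361 km. Period T = 2π√(a³/μ) = 2π√(7361³/398600) = 6285.2 s = 104.75 min.
Orbits per sidereal day = 86164 / 6285.2 = 13.709.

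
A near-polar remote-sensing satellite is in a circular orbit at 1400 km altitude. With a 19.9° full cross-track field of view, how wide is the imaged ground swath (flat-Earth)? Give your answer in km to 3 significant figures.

Half-angle = 19.9°/2 = 9.95°.
Swath width ≈ 2h·tan(θ/2) = 2 × 1400 × tan(9.95°) = 491.2 km.

491 km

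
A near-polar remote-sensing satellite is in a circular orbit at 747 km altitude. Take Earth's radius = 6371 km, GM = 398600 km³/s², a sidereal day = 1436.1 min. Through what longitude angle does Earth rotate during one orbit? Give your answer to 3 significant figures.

25.0°

Semi-major axis a = 6371 + 747 = 7118 km. Period T = 2π√(a³/μ) = 2π√(7118³/398600) = 5976.5 s = 99.61 min.
During one orbit Earth rotates (5976.5 / 86166) × 360° = 24.97°.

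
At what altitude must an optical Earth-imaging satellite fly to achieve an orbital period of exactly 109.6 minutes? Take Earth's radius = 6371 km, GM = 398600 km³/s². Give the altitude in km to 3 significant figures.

1220 km

T = 109.6 min = 6576.0 s.
From T = 2π√(a³/μ): a = (μ T²/4π²)^(1/3) = (398600 × 6576.0² / 4π²)^(1/3) = 7586 km.
Altitude h = a − R = 7586 − 6371 = 1215 km.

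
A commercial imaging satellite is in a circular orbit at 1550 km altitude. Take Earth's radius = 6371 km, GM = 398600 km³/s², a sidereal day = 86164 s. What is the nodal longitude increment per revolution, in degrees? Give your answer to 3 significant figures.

Semi-major axis a = 6371 + 1550 = 7921 km. Period T = 2π√(a³/μ) = 2π√(7921³/398600) = 7015.9 s = 116.93 min.
During one orbit Earth rotates (7015.9 / 86164) × 360° = 29.31°.

29.3°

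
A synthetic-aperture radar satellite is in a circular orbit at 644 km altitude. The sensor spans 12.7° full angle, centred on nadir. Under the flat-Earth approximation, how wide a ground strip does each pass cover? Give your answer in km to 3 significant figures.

Half-angle = 12.7°/2 = 6.35°.
Swath width ≈ 2h·tan(θ/2) = 2 × 644 × tan(6.35°) = 143.3 km.

143 km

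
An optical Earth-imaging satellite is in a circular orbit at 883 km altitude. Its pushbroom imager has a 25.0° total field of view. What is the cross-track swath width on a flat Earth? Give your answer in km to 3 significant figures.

392 km

Half-angle = 25.0°/2 = 12.5°.
Swath width ≈ 2h·tan(θ/2) = 2 × 883 × tan(12.5°) = 391.5 km.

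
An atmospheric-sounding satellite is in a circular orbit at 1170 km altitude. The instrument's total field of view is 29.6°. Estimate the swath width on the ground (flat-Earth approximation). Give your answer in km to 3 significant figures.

618 km

Half-angle = 29.6°/2 = 14.8°.
Swath width ≈ 2h·tan(θ/2) = 2 × 1170 × tan(14.8°) = 618.3 km.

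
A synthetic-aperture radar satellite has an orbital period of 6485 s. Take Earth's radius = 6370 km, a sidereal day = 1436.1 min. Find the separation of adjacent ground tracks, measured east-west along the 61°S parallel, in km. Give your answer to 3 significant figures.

Node shift per orbit = (6485.0/86166) × 360° = 27.09°.
Equatorial spacing = 27.09 × 111.2 km/° = 3012 km.
At 61° latitude, spacing = 3012 × cos(61°) = 1460 km.

1460 km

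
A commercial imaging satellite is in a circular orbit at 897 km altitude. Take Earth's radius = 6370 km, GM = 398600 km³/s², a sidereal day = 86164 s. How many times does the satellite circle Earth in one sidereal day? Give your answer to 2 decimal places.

13.98

Semi-major axis a = 6370 + 897 = 7267 km. Period T = 2π√(a³/μ) = 2π√(7267³/398600) = 6165.2 s = 102.75 min.
Orbits per sidereal day = 86164 / 6165.2 = 13.976.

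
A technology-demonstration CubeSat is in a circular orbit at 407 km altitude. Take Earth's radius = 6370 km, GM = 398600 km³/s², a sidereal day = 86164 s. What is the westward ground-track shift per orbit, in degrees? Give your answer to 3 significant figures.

Semi-major axis a = 6370 + 407 = 6777 km. Period T = 2π√(a³/μ) = 2π√(6777³/398600) = 5552.2 s = 92.54 min.
During one orbit Earth rotates (5552.2 / 86164) × 360° = 23.20°.

23.2°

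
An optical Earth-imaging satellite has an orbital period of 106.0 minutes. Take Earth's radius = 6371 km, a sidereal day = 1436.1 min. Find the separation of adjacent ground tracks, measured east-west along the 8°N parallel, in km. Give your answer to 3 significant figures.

T = 106.0 min = 6360.0 s.
Node shift per orbit = (6360.0/86166) × 360° = 26.57°.
Equatorial spacing = 26.57 × 111.2 km/° = 2955 km.
At 8° latitude, spacing = 2955 × cos(8°) = 2926 km.

2930 km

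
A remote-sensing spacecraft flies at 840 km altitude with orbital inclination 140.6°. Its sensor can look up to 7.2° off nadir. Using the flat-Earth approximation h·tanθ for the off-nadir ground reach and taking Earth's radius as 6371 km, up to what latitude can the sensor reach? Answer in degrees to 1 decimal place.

Retrograde orbit: the ground track reaches ±(180° − i) = ±(180 − 140.6) = ±39.4°.
Sensor half-swath on the ground ≈ 840·tan(7.2°) = 106 km = 0.95° of latitude.
Maximum observable latitude ≈ 39.4 + 0.95 = 40.4°.

40.4°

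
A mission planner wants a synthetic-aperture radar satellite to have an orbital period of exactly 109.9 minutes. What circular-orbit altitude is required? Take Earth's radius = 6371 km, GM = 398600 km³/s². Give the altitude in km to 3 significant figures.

1230 km

T = 109.9 min = 6594.0 s.
From T = 2π√(a³/μ): a = (μ T²/4π²)^(1/3) = (398600 × 6594.0² / 4π²)^(1/3) = 7600 km.
Altitude h = a − R = 7600 − 6371 = 1229 km.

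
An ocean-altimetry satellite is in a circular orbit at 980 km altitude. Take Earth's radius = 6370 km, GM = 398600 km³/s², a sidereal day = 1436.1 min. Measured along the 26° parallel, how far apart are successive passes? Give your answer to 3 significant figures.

2620 km

Semi-major axis a = 6370 + 980 = 7350 km. Period T = 2π√(a³/μ) = 2π√(7350³/398600) = 6271.1 s = 104.52 min.
Node shift per orbit = (6271.1/86166) × 360° = 26.20°.
Equatorial spacing = 26.20 × 111.2 km/° = 2913 km.
At 26° latitude, spacing = 2913 × cos(26°) = 2618 km.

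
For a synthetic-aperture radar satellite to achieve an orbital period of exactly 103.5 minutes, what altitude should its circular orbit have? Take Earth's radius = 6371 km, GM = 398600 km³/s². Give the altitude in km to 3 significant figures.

T = 103.5 min = 6210.0 s.
From T = 2π√(a³/μ): a = (μ T²/4π²)^(1/3) = (398600 × 6210.0² / 4π²)^(1/3) = 7302 km.
Altitude h = a − R = 7302 − 6371 = 931 km.

931 km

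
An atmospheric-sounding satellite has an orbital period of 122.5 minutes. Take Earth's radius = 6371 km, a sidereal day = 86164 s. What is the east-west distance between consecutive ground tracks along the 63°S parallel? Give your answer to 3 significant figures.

T = 122.5 min = 7350.0 s.
Node shift per orbit = (7350.0/86164) × 360° = 30.71°.
Equatorial spacing = 30.71 × 111.2 km/° = 3415 km.
At 63° latitude, spacing = 3415 × cos(63°) = 1550 km.

1550 km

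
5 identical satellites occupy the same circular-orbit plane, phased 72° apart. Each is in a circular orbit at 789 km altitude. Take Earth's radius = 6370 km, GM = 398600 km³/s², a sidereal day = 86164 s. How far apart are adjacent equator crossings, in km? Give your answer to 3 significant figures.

560 km

Semi-major axis a = 6370 + 789 = 7159 km. Period T = 2π√(a³/μ) = 2π√(7159³/398600) = 6028.2 s = 100.47 min.
Single-satellite node shift = (6028.2/86164) × 360° = 25.19°.
With 5 satellites evenly phased, successive equator crossings are 25.19/5 = 5.037° apart.
That is 5.037 × 111.2 = 560 km at the equator.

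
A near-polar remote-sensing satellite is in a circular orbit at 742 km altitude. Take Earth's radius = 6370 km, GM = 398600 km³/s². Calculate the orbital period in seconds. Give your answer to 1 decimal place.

5969.0 seconds

Semi-major axis a = 6370 + 742 = 7112 km. Period T = 2π√(a³/μ) = 2π√(7112³/398600) = 5969.0 s = 99.48 min.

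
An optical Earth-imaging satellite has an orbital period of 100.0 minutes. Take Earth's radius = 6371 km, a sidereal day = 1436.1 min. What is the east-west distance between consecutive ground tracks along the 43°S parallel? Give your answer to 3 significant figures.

2040 km

T = 100.0 min = 6000.0 s.
Node shift per orbit = (6000.0/86166) × 360° = 25.07°.
Equatorial spacing = 25.07 × 111.2 km/° = 2787 km.
At 43° latitude, spacing = 2787 × cos(43°) = 2039 km.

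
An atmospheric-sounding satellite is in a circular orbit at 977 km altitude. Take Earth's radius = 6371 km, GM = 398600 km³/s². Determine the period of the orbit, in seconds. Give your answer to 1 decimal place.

Semi-major axis a = 6371 + 977 = 7348 km. Period T = 2π√(a³/μ) = 2π√(7348³/398600) = 6268.5 s = 104.48 min.

6268.5 seconds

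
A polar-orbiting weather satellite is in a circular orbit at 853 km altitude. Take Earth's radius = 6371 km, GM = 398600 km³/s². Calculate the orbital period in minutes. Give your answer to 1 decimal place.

Semi-major axis a = 6371 + 853 = 7224 km. Period T = 2π√(a³/μ) = 2π√(7224³/398600) = 6110.5 s = 101.84 min.

101.8 min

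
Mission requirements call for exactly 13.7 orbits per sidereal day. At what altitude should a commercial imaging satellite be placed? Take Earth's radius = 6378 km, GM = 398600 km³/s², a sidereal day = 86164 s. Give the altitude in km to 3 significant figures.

986 km

Required period T = 86164 / 13.7 = 6289.3 s.
From T = 2π√(a³/μ): a = (μ T²/4π²)^(1/3) = (398600 × 6289.3² / 4π²)^(1/3) = 7364 km.
Altitude h = a − R = 7364 − 6378 = 986 km.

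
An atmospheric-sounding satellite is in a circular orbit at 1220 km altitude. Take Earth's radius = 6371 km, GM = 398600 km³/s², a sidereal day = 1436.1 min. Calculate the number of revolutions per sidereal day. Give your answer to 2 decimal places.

Semi-major axis a = 6371 + 1220 = 7591 km. Period T = 2π√(a³/μ) = 2π√(7591³/398600) = 6582.0 s = 109.70 min.
Orbits per sidereal day = 86166 / 6582.0 = 13.091.

13.09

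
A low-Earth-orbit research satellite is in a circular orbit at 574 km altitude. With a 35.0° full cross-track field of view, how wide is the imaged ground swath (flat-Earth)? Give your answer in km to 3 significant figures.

362 km

Half-angle = 35.0°/2 = 17.5°.
Swath width ≈ 2h·tan(θ/2) = 2 × 574 × tan(17.5°) = 362.0 km.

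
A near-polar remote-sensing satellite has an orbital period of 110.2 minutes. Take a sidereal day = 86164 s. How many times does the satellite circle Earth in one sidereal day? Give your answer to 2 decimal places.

T = 110.2 min = 6612.0 s.
Orbits per sidereal day = 86164 / 6612.0 = 13.031.

13.03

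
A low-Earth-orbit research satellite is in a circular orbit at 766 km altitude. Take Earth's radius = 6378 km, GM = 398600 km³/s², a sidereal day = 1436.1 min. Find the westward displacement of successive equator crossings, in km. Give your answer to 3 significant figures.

2790 km

Semi-major axis a = 6378 + 766 = 7144 km. Period T = 2π√(a³/μ) = 2π√(7144³/398600) = 6009.3 s = 100.15 min.
During one orbit Earth rotates (6009.3 / 86166) × 360° = 25.11°.
At the equator that is 25.11° × (2π·6378/360) km/° = 25.11 × 111.3 = 2795 km.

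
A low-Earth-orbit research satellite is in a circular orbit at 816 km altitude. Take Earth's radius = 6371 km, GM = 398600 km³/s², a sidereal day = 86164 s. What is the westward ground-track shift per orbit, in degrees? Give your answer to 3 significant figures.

Semi-major axis a = 6371 + 816 = 7187 km. Period T = 2π√(a³/μ) = 2π√(7187³/398600) = 6063.6 s = 101.06 min.
During one orbit Earth rotates (6063.6 / 86164) × 360° = 25.33°.

25.3°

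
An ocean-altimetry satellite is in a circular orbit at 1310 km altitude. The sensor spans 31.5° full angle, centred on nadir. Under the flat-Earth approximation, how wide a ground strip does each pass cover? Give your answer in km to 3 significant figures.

Half-angle = 31.5°/2 = 15.75°.
Swath width ≈ 2h·tan(θ/2) = 2 × 1310 × tan(15.75°) = 738.9 km.

739 km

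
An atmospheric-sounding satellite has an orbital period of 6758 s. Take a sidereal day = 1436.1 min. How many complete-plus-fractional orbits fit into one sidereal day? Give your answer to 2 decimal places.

12.75

Orbits per sidereal day = 86166 / 6758.0 = 12.750.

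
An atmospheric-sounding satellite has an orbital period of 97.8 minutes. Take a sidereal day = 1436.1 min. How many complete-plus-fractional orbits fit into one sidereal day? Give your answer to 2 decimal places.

14.68

T = 97.8 min = 5868.0 s.
Orbits per sidereal day = 86166 / 5868.0 = 14.684.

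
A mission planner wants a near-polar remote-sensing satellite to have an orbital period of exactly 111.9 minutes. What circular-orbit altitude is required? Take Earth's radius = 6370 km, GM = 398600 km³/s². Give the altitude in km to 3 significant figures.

1320 km

T = 111.9 min = 6714.0 s.
From T = 2π√(a³/μ): a = (μ T²/4π²)^(1/3) = (398600 × 6714.0² / 4π²)^(1/3) = 7692 km.
Altitude h = a − R = 7692 − 6370 = 1322 km.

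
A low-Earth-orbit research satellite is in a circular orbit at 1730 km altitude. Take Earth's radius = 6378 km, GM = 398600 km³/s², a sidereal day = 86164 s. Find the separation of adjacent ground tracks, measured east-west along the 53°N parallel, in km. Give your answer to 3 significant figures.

2030 km

Semi-major axis a = 6378 + 1730 = 8108 km. Period T = 2π√(a³/μ) = 2π√(8108³/398600) = 7265.8 s = 121.10 min.
Node shift per orbit = (7265.8/86164) × 360° = 30.36°.
Equatorial spacing = 30.36 × 111.3 km/° = 3379 km.
At 53° latitude, spacing = 3379 × cos(53°) = 2034 km.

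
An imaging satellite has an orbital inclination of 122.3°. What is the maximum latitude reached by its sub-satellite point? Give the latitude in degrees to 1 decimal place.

Retrograde orbit: the ground track reaches ±(180° − i) = ±(180 − 122.3) = ±57.7°.

57.7°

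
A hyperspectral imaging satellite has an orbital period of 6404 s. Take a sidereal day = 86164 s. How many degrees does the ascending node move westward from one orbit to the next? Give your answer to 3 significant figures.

26.8°

During one orbit Earth rotates (6404.0 / 86164) × 360° = 26.76°.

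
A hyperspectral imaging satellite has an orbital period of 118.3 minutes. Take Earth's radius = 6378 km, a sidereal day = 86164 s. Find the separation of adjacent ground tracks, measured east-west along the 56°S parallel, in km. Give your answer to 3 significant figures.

1850 km

T = 118.3 min = 7098.0 s.
Node shift per orbit = (7098.0/86164) × 360° = 29.66°.
Equatorial spacing = 29.66 × 111.3 km/° = 3301 km.
At 56° latitude, spacing = 3301 × cos(56°) = 1846 km.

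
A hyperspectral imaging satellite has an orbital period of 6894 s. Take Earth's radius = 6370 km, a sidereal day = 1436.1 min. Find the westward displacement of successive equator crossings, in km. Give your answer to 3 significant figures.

3200 km

During one orbit Earth rotates (6894.0 / 86166) × 360° = 28.80°.
At the equator that is 28.80° × (2π·6370/360) km/° = 28.80 × 111.2 = 3202 km.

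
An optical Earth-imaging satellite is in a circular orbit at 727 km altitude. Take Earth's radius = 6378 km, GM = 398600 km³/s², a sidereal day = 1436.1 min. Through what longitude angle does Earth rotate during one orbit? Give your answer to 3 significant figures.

Semi-major axis a = 6378 + 727 = 7105 km. Period T = 2π√(a³/μ) = 2π√(7105³/398600) = 5960.2 s = 99.34 min.
During one orbit Earth rotates (5960.2 / 86166) × 360° = 24.90°.

24.9°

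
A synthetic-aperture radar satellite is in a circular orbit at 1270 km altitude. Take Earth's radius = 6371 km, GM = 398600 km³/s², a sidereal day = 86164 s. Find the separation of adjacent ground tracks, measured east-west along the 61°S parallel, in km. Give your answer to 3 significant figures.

Semi-major axis a = 6371 + 1270 = 7641 km. Period T = 2π√(a³/μ) = 2π√(7641³/398600) = 6647.2 s = 110.79 min.
Node shift per orbit = (6647.2/86164) × 360° = 27.77°.
Equatorial spacing = 27.77 × 111.2 km/° = 3088 km.
At 61° latitude, spacing = 3088 × cos(61°) = 1497 km.

1500 km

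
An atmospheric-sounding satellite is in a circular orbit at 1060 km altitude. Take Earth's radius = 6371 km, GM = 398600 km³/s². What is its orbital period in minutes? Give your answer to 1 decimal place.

Semi-major axis a = 6371 + 1060 = 7431 km. Period T = 2π√(a³/μ) = 2π√(7431³/398600) = 6375.0 s = 106.25 min.

106.3 min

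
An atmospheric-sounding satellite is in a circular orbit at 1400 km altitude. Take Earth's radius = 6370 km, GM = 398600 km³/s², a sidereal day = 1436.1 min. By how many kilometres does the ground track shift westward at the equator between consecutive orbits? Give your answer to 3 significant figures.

Semi-major axis a = 6370 + 1400 = 7770 km. Period T = 2π√(a³/μ) = 2π√(7770³/398600) = 6816.2 s = 113.60 min.
During one orbit Earth rotates (6816.2 / 86166) × 360° = 28.48°.
At the equator that is 28.48° × (2π·6370/360) km/° = 28.48 × 111.2 = 3166 km.

3170 km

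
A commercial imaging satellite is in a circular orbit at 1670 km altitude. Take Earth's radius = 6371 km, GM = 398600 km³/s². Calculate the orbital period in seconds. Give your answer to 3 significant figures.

Semi-major axis a = 6371 + 1670 = 8041 km. Period T = 2π√(a³/μ) = 2π√(8041³/398600) = 7175.9 s = 119.60 min.

7180 seconds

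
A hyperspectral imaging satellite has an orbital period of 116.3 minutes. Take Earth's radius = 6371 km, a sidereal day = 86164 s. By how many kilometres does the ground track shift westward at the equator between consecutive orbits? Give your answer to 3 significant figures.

3240 km

T = 116.3 min = 6978.0 s.
During one orbit Earth rotates (6978.0 / 86164) × 360° = 29.15°.
At the equator that is 29.15° × (2π·6371/360) km/° = 29.15 × 111.2 = 3242 km.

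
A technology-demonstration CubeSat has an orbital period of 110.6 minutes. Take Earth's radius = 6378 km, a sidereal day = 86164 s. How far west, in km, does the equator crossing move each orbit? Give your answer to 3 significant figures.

3090 km

T = 110.6 min = 6636.0 s.
During one orbit Earth rotates (6636.0 / 86164) × 360° = 27.73°.
At the equator that is 27.73° × (2π·6378/360) km/° = 27.73 × 111.3 = 3086 km.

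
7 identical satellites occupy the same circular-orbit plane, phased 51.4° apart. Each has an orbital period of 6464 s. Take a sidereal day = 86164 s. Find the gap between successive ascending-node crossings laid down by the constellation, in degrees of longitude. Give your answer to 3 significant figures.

3.86°

Single-satellite node shift = (6464.0/86164) × 360° = 27.01°.
With 7 satellites evenly phased, successive equator crossings are 27.01/7 = 3.858° apart.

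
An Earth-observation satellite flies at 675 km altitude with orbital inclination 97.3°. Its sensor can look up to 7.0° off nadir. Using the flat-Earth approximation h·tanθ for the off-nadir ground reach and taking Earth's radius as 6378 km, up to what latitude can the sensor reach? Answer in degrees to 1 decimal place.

Retrograde orbit: the ground track reaches ±(180° − i) = ±(180 − 97.3) = ±82.7°.
Sensor half-swath on the ground ≈ 675·tan(7.0°) = 83 km = 0.74° of latitude.
Maximum observable latitude ≈ 82.7 + 0.74 = 83.4°.

83.4°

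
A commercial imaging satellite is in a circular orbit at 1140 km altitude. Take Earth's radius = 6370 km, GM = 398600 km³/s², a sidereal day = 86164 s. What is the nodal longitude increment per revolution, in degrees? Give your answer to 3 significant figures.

Semi-major axis a = 6370 + 1140 = 7510 km. Period T = 2π√(a³/μ) = 2π√(7510³/398600) = 6477.0 s = 107.95 min.
During one orbit Earth rotates (6477.0 / 86164) × 360° = 27.06°.

27.1°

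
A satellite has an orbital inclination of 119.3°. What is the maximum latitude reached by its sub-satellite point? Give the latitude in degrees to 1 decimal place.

Retrograde orbit: the ground track reaches ±(180° − i) = ±(180 − 119.3) = ±60.7°.

60.7°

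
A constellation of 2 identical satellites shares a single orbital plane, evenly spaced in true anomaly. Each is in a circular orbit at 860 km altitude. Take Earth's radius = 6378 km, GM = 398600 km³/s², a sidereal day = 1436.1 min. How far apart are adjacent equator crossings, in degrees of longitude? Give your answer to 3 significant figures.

Semi-major axis a = 6378 + 860 = 7238 km. Period T = 2π√(a³/μ) = 2π√(7238³/398600) = 6128.3 s = 102.14 min.
Single-satellite node shift = (6128.3/86166) × 360° = 25.60°.
With 2 satellites evenly phased, successive equator crossings are 25.60/2 = 12.802° apart.

12.8°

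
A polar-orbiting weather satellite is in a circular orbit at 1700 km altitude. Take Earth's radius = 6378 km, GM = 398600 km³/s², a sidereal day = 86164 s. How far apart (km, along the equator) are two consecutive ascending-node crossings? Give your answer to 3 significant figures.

Semi-major axis a = 6378 + 1700 = 8078 km. Period T = 2π√(a³/μ) = 2π√(8078³/398600) = 7225.5 s = 120.42 min.
During one orbit Earth rotates (7225.5 / 86164) × 360° = 30.19°.
At the equator that is 30.19° × (2π·6378/360) km/° = 30.19 × 111.3 = 3361 km.

3360 km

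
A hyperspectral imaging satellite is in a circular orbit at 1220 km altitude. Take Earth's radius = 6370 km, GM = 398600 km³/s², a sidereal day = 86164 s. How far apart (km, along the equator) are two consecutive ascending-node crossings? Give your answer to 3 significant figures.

3060 km

Semi-major axis a = 6370 + 1220 = 7590 km. Period T = 2π√(a³/μ) = 2π√(7590³/398600) = 6580.7 s = 109.68 min.
During one orbit Earth rotates (6580.7 / 86164) × 360° = 27.49°.
At the equator that is 27.49° × (2π·6370/360) km/° = 27.49 × 111.2 = 3057 km.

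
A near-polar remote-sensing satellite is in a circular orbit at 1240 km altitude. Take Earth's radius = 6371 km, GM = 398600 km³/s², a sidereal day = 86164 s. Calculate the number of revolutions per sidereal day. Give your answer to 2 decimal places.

Semi-major axis a = 6371 + 1240 = 7611 km. Period T = 2π√(a³/μ) = 2π√(7611³/398600) = 6608.1 s = 110.13 min.
Orbits per sidereal day = 86164 / 6608.1 = 13.039.

13.04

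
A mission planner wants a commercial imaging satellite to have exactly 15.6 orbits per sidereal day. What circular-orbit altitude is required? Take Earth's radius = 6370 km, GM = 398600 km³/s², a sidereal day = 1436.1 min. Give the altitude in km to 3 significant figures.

384 km

Required period T = 86166 / 15.6 = 5523.5 s.
From T = 2π√(a³/μ): a = (μ T²/4π²)^(1/3) = (398600 × 5523.5² / 4π²)^(1/3) = 6754 km.
Altitude h = a − R = 6754 − 6370 = 384 km.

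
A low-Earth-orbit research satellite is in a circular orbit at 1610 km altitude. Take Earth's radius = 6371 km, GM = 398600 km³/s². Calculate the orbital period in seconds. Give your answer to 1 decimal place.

Semi-major axis a = 6371 + 1610 = 7981 km. Period T = 2π√(a³/μ) = 2π√(7981³/398600) = 7095.7 s = 118.26 min.

7095.7 seconds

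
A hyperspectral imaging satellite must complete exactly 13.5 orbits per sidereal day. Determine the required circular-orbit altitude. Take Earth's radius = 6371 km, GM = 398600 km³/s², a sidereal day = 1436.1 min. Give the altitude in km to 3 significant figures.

1070 km

Required period T = 86166 / 13.5 = 6382.7 s.
From T = 2π√(a³/μ): a = (μ T²/4π²)^(1/3) = (398600 × 6382.7² / 4π²)^(1/3) = 7437 km.
Altitude h = a − R = 7437 − 6371 = 1066 km.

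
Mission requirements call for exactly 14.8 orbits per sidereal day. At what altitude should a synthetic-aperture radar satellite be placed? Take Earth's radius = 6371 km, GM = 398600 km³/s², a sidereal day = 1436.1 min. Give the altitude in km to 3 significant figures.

Required period T = 86166 / 14.8 = 5822.0 s.
From T = 2π√(a³/μ): a = (μ T²/4π²)^(1/3) = (398600 × 5822.0² / 4π²)^(1/3) = 6995 km.
Altitude h = a − R = 6995 − 6371 = 624 km.

624 km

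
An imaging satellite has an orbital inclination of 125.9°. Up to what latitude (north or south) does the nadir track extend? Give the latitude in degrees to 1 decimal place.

Retrograde orbit: the ground track reaches ±(180° − i) = ±(180 − 125.9) = ±54.1°.

54.1°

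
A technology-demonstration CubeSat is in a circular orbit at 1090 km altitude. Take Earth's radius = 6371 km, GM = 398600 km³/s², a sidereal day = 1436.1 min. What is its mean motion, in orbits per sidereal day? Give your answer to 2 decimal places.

Semi-major axis a = 6371 + 1090 = 7461 km. Period T = 2π√(a³/μ) = 2π√(7461³/398600) = 6413.7 s = 106.89 min.
Orbits per sidereal day = 86166 / 6413.7 = 13.435.

13.43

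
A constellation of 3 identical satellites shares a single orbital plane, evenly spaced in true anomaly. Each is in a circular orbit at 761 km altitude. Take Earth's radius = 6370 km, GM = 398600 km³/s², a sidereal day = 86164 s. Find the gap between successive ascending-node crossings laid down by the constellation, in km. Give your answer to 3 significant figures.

928 km

Semi-major axis a = 6370 + 761 = 7131 km. Period T = 2π√(a³/μ) = 2π√(7131³/398600) = 5992.9 s = 99.88 min.
Single-satellite node shift = (5992.9/86164) × 360° = 25.04°.
With 3 satellites evenly phased, successive equator crossings are 25.04/3 = 8.346° apart.
That is 8.346 × 111.2 = 928 km at the equator.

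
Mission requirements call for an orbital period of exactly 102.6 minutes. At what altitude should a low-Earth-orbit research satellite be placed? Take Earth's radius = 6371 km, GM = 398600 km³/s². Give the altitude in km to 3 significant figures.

T = 102.6 min = 6156.0 s.
From T = 2π√(a³/μ): a = (μ T²/4π²)^(1/3) = (398600 × 6156.0² / 4π²)^(1/3) = 7260 km.
Altitude h = a − R = 7260 − 6371 = 889 km.

889 km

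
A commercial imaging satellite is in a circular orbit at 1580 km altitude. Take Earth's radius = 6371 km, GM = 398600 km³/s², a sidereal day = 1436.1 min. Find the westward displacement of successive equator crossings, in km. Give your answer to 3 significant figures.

Semi-major axis a = 6371 + 1580 = 7951 km. Period T = 2π√(a³/μ) = 2π√(7951³/398600) = 7055.8 s = 117.60 min.
During one orbit Earth rotates (7055.8 / 86166) × 360° = 29.48°.
At the equator that is 29.48° × (2π·6371/360) km/° = 29.48 × 111.2 = 3278 km.

3280 km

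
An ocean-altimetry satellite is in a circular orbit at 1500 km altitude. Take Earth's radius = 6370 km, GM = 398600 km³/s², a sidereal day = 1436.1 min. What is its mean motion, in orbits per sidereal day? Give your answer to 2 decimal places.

12.40

Semi-major axis a = 6370 + 1500 = 7870 km. Period T = 2π√(a³/μ) = 2π√(7870³/398600) = 6948.2 s = 115.80 min.
Orbits per sidereal day = 86166 / 6948.2 = 12.401.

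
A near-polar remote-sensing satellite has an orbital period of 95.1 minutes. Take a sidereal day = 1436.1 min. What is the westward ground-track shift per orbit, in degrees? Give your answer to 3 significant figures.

T = 95.1 min = 5706.0 s.
During one orbit Earth rotates (5706.0 / 86166) × 360° = 23.84°.

23.8°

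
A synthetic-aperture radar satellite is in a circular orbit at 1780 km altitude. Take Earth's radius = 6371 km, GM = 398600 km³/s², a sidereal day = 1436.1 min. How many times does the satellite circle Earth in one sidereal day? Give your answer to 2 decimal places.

Semi-major axis a = 6371 + 1780 = 8151 km. Period T = 2π√(a³/μ) = 2π√(8151³/398600) = 7323.6 s = 122.06 min.
Orbits per sidereal day = 86166 / 7323.6 = 11.765.

11.77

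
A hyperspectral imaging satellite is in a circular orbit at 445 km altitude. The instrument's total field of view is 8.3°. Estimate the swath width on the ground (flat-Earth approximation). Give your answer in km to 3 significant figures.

64.6 km

Half-angle = 8.3°/2 = 4.15°.
Swath width ≈ 2h·tan(θ/2) = 2 × 445 × tan(4.15°) = 64.6 km.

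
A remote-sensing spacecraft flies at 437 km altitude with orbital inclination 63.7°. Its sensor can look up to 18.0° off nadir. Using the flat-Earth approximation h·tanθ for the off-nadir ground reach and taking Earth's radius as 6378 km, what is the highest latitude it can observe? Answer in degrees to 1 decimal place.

For a prograde orbit the ground track reaches latitude ±i = ±63.7°.
Sensor half-swath on the ground ≈ 437·tan(18.0°) = 142 km = 1.28° of latitude.
Maximum observable latitude ≈ 63.7 + 1.28 = 65.0°.

65.0°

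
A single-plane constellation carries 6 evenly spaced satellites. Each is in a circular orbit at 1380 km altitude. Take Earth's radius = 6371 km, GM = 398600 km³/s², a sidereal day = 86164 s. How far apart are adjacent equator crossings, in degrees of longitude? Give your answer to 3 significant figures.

4.73°

Semi-major axis a = 6371 + 1380 = 7751 km. Period T = 2π√(a³/μ) = 2π√(7751³/398600) = 6791.2 s = 113.19 min.
Single-satellite node shift = (6791.2/86164) × 360° = 28.37°.
With 6 satellites evenly phased, successive equator crossings are 28.37/6 = 4.729° apart.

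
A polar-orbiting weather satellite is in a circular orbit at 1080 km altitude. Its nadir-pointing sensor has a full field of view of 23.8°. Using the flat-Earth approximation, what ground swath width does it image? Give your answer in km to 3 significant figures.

455 km

Half-angle = 23.8°/2 = 11.9°.
Swath width ≈ 2h·tan(θ/2) = 2 × 1080 × tan(11.9°) = 455.2 km.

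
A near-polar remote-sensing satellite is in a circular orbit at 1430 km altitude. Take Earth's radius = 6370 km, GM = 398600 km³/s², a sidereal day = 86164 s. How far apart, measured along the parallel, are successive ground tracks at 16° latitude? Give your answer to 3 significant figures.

Semi-major axis a = 6370 + 1430 = 7800 km. Period T = 2π√(a³/μ) = 2π√(7800³/398600) = 6855.7 s = 114.26 min.
Node shift per orbit = (6855.7/86164) × 360° = 28.64°.
Equatorial spacing = 28.64 × 111.2 km/° = 3185 km.
At 16° latitude, spacing = 3185 × cos(16°) = 3061 km.

3060 km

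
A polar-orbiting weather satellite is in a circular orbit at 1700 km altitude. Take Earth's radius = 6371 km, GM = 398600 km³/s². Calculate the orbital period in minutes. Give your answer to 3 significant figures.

Semi-major axis a = 6371 + 1700 = 8071 km. Period T = 2π√(a³/μ) = 2π√(8071³/398600) = 7216.1 s = 120.27 min.

120 min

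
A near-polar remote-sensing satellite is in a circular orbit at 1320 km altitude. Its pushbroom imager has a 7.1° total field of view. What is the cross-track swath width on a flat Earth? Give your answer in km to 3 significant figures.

164 km

Half-angle = 7.1°/2 = 3.55°.
Swath width ≈ 2h·tan(θ/2) = 2 × 1320 × tan(3.55°) = 163.8 km.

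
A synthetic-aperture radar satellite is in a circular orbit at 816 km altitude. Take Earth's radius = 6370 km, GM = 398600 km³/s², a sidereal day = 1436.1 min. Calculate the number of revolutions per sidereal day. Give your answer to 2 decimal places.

14.21

Semi-major axis a = 6370 + 816 = 7186 km. Period T = 2π√(a³/μ) = 2π√(7186³/398600) = 6062.4 s = 101.04 min.
Orbits per sidereal day = 86166 / 6062.4 = 14.213.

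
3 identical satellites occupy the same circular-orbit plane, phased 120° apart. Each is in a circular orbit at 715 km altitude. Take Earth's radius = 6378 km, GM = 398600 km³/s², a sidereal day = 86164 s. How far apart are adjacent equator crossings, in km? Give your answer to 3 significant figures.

922 km

Semi-major axis a = 6378 + 715 = 7093 km. Period T = 2π√(a³/μ) = 2π√(7093³/398600) = 5945.1 s = 99.08 min.
Single-satellite node shift = (5945.1/86164) × 360° = 24.84°.
With 3 satellites evenly phased, successive equator crossings are 24.84/3 = 8.280° apart.
That is 8.280 × 111.3 = 922 km at the equator.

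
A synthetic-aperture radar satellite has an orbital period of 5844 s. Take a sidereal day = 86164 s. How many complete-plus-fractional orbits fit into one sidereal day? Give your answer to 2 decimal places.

Orbits per sidereal day = 86164 / 5844.0 = 14.744.

14.74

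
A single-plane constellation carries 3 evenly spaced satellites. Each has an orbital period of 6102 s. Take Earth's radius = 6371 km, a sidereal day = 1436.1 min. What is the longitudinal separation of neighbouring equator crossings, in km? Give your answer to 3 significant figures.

Single-satellite node shift = (6102.0/86166) × 360° = 25.49°.
With 3 satellites evenly phased, successive equator crossings are 25.49/3 = 8.498° apart.
That is 8.498 × 111.2 = 945 km at the equator.

945 km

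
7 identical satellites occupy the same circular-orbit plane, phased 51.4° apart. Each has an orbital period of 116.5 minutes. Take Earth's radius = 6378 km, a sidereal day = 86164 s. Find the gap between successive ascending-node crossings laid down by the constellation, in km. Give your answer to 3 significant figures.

464 km

T = 116.5 min = 6990.0 s.
Single-satellite node shift = (6990.0/86164) × 360° = 29.20°.
With 7 satellites evenly phased, successive equator crossings are 29.20/7 = 4.172° apart.
That is 4.172 × 111.3 = 464 km at the equator.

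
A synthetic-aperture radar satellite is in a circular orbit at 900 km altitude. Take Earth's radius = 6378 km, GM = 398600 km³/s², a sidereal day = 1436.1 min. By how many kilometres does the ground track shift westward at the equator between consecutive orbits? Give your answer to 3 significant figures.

2870 km

Semi-major axis a = 6378 + 900 = 7278 km. Period T = 2π√(a³/μ) = 2π√(7278³/398600) = 6179.2 s = 102.99 min.
During one orbit Earth rotates (6179.2 / 86166) × 360° = 25.82°.
At the equator that is 25.82° × (2π·6378/360) km/° = 25.82 × 111.3 = 2874 km.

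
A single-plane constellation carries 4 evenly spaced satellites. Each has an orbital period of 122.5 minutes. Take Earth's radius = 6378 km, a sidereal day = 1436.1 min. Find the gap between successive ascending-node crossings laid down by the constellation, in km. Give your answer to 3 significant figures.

855 km

T = 122.5 min = 7350.0 s.
Single-satellite node shift = (7350.0/86166) × 360° = 30.71°.
With 4 satellites evenly phased, successive equator crossings are 30.71/4 = 7.677° apart.
That is 7.677 × 111.3 = 855 km at the equator.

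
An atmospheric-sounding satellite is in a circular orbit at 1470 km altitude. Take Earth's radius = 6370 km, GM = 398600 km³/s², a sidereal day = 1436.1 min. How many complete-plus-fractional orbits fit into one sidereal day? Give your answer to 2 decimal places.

Semi-major axis a = 6370 + 1470 = 7840 km. Period T = 2π√(a³/μ) = 2π√(7840³/398600) = 6908.5 s = 115.14 min.
Orbits per sidereal day = 86166 / 6908.5 = 12.472.

12.47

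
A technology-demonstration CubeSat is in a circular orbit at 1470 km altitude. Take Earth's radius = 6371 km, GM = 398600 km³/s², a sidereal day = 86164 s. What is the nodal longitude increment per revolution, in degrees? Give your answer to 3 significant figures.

28.9°

Semi-major axis a = 6371 + 1470 = 7841 km. Period T = 2π√(a³/μ) = 2π√(7841³/398600) = 6909.8 s = 115.16 min.
During one orbit Earth rotates (6909.8 / 86164) × 360° = 28.87°.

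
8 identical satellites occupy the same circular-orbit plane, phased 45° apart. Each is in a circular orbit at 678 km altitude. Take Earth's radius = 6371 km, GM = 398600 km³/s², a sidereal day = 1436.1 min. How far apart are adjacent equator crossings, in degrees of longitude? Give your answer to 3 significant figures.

Semi-major axis a = 6371 + 678 = 7049 km. Period T = 2π√(a³/μ) = 2π√(7049³/398600) = 5889.8 s = 98.16 min.
Single-satellite node shift = (5889.8/86166) × 360° = 24.61°.
With 8 satellites evenly phased, successive equator crossings are 24.61/8 = 3.076° apart.

3.08°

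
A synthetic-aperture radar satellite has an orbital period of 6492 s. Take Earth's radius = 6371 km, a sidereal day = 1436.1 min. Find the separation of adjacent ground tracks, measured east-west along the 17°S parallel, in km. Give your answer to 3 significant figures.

2880 km

Node shift per orbit = (6492.0/86166) × 360° = 27.12°.
Equatorial spacing = 27.12 × 111.2 km/° = 3016 km.
At 17° latitude, spacing = 3016 × cos(17°) = 2884 km.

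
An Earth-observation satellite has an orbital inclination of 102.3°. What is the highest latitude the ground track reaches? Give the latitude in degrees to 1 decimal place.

77.7°

Retrograde orbit: the ground track reaches ±(180° − i) = ±(180 − 102.3) = ±77.7°.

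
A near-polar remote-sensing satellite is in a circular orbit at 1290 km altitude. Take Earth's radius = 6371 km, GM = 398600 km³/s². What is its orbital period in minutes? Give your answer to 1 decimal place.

Semi-major axis a = 6371 + 1290 = 7661 km. Period T = 2π√(a³/μ) = 2π√(7661³/398600) = 6673.3 s = 111.22 min.

111.2 min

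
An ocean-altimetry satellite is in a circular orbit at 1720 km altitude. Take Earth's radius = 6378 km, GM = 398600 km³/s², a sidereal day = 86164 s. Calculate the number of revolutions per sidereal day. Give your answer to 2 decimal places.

Semi-major axis a = 6378 + 1720 = 8098 km. Period T = 2π√(a³/μ) = 2π√(8098³/398600) = 7252.3 s = 120.87 min.
Orbits per sidereal day = 86164 / 7252.3 = 11.881.

11.88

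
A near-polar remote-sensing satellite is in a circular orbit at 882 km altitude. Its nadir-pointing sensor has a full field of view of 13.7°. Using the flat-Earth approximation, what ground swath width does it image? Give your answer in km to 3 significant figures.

212 km

Half-angle = 13.7°/2 = 6.85°.
Swath width ≈ 2h·tan(θ/2) = 2 × 882 × tan(6.85°) = 211.9 km.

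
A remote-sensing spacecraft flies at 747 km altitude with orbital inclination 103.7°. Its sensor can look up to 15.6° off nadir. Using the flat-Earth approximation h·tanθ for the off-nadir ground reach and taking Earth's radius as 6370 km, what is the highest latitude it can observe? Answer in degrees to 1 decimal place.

78.2°

Retrograde orbit: the ground track reaches ±(180° − i) = ±(180 − 103.7) = ±76.3°.
Sensor half-swath on the ground ≈ 747·tan(15.6°) = 209 km = 1.88° of latitude.
Maximum observable latitude ≈ 76.3 + 1.88 = 78.2°.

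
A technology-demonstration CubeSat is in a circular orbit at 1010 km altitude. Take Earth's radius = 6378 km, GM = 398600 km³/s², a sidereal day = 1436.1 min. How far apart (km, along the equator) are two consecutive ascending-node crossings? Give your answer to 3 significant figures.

Semi-major axis a = 6378 + 1010 = 7388 km. Period T = 2π√(a³/μ) = 2π√(7388³/398600) = 6319.8 s = 105.33 min.
During one orbit Earth rotates (6319.8 / 86166) × 360° = 26.40°.
At the equator that is 26.40° × (2π·6378/360) km/° = 26.40 × 111.3 = 2939 km.

2940 km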